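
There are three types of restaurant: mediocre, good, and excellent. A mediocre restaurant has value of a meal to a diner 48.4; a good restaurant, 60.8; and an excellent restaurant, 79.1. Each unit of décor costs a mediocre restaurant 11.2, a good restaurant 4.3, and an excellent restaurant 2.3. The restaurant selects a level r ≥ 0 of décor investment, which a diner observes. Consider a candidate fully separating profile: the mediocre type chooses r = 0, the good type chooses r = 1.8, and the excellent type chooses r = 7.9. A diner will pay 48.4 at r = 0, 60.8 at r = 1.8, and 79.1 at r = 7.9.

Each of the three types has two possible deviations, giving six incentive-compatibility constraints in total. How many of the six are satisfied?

6

Excellent (own payoff 79.1 − 2.3×7.9 = 60.93): to r=0 gives 48.4 → no gain ✓; to r=1.8 gives 60.8 − 2.3×1.8 = 56.66 → no gain ✓.
Good (own payoff 60.8 − 4.3×1.8 = 53.06): to r=0 gives 48.4 → no gain ✓; to r=7.9 gives 79.1 − 4.3×7.9 = 45.13 → no gain ✓.
Mediocre (own payoff 48.4): to r=1.8 gives 60.8 − 11.2×1.8 = 40.64 → no gain ✓; to r=7.9 gives 79.1 − 11.2×7.9 = -9.38 → no gain ✓.
6 of the 6 constraints hold; this profile is a separating equilibrium.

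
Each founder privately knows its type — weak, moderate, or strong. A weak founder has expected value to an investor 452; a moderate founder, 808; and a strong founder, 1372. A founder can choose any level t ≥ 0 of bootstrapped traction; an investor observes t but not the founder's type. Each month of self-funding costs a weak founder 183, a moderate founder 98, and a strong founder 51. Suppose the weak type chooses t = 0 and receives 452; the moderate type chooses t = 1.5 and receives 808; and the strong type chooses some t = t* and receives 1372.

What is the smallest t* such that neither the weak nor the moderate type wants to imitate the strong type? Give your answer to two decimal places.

7.26

Weak type (on-path payoff 452) won't mimic when 452 ≥ 1372 − 183·t*, i.e. t* ≥ 5.03.
Moderate type (on-path payoff 808 − 98×1.5 = 661) won't mimic when 661 ≥ 1372 − 98·t*, i.e. t* ≥ 7.26.
Both must hold, so t* = max(5.03, 7.26) = 7.26. The moderate type's constraint binds.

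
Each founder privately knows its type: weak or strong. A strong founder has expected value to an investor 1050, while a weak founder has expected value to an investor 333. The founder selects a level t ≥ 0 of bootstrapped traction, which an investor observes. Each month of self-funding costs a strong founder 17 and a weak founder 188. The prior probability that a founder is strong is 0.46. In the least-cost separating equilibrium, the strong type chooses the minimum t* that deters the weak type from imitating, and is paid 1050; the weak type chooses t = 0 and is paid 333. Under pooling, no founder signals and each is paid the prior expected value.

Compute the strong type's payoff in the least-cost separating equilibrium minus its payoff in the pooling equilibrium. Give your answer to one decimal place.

322.3

Least-cost separating signal: t* solves 333 = 1050 − 188·t*, so t* = (1050 − 333)/188 ≈ 3.8138.
Strong type's separating payoff: 1050 − 17 × t* = 1050 − 17 × (1050 − 333)/188 = 1050 − 12189/188 ≈ 985.165.
Pooling payoff: 0.46 × 1050 + 0.54 × 333 = 662.82.
Difference: 985.165 − 662.82 = 322.345, i.e. 322.3 to one decimal place.
The strong type prefers to separate.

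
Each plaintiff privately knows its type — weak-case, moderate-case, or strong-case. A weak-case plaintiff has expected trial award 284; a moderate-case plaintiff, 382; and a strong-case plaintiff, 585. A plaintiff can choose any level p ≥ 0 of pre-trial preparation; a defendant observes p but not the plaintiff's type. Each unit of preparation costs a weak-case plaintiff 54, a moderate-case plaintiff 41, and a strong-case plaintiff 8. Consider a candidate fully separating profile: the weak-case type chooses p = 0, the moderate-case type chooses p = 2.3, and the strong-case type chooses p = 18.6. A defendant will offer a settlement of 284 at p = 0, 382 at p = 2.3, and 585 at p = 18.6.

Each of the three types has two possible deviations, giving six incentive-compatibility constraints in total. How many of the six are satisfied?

6

Moderate-case (own payoff 382 − 41×2.3 = 287.7): to p=0 gives 284 → no gain ✓; to p=18.6 gives 585 − 41×18.6 = -177.6 → no gain ✓.
Weak-case (own payoff 284): to p=2.3 gives 382 − 54×2.3 = 257.8 → no gain ✓; to p=18.6 gives 585 − 54×18.6 = -419.4 → no gain ✓.
Strong-case (own payoff 585 − 8×18.6 = 436.2): to p=0 gives 284 → no gain ✓; to p=2.3 gives 382 − 8×2.3 = 363.6 → no gain ✓.
6 of the 6 constraints hold; this profile is a separating equilibrium.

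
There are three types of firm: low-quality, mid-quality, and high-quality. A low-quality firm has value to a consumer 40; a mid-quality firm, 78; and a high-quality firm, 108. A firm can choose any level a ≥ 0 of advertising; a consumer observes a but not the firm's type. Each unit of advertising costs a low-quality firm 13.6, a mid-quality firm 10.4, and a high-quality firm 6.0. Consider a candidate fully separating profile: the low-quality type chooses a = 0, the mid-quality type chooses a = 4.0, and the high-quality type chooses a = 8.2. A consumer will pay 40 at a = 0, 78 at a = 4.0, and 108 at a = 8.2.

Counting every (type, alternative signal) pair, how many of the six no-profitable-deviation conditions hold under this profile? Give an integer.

5

Mid-quality (own payoff 78 − 10.4×4.0 = 36.4): to a=0 gives 40 → profitable ✗; to a=8.2 gives 108 − 10.4×8.2 = 22.72 → no gain ✓.
Low-quality (own payoff 40): to a=4.0 gives 78 − 13.6×4.0 = 23.6 → no gain ✓; to a=8.2 gives 108 − 13.6×8.2 = -3.52 → no gain ✓.
High-quality (own payoff 108 − 6.0×8.2 = 58.8): to a=0 gives 40 → no gain ✓; to a=4.0 gives 78 − 6.0×4.0 = 54 → no gain ✓.
5 of the 6 constraints hold; not an equilibrium.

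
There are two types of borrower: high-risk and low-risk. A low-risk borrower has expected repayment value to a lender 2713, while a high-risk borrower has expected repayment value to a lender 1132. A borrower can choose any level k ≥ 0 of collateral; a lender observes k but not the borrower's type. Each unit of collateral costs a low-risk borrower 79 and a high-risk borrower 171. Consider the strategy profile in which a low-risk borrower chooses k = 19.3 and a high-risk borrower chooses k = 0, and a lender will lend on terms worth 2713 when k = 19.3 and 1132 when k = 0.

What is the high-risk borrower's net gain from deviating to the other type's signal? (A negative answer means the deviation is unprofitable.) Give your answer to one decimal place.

Playing k = 0 the high-risk borrower receives 1132.
Deviating to k = 19.3 brings payment 2713 at cost 171 × 19.3 = 3300.3, netting -587.3.
Gain from deviating: -587.3 − 1132 = -1719.3.
The gain is negative, so the high-risk type's incentive-compatibility constraint is satisfied.

-1719.3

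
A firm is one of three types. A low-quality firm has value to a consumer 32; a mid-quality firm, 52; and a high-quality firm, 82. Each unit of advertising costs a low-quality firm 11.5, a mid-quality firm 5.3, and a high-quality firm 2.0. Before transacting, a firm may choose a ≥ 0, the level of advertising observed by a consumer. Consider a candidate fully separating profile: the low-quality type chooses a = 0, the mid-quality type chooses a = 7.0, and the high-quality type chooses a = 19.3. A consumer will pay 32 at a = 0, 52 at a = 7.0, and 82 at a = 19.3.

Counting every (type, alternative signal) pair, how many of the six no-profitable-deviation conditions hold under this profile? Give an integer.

Mid-quality (own payoff 52 − 5.3×7.0 = 14.9): to a=0 gives 32 → profitable ✗; to a=19.3 gives 82 − 5.3×19.3 = -20.29 → no gain ✓.
High-quality (own payoff 82 − 2.0×19.3 = 43.4): to a=0 gives 32 → no gain ✓; to a=7.0 gives 52 − 2.0×7.0 = 38 → no gain ✓.
Low-quality (own payoff 32): to a=7.0 gives 52 − 11.5×7.0 = -28.5 → no gain ✓; to a=19.3 gives 82 − 11.5×19.3 = -139.95 → no gain ✓.
5 of the 6 constraints hold; not an equilibrium.

5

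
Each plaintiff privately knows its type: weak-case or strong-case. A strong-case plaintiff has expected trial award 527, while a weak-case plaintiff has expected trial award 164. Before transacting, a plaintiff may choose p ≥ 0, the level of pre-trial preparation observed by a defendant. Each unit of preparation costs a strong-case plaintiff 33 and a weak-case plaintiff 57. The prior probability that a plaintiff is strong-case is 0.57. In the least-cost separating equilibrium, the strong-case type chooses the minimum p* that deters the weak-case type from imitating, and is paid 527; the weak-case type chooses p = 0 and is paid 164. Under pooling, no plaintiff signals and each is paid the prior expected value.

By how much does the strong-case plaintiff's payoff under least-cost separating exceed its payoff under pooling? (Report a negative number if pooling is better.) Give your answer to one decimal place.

-54.1

Least-cost separating signal: p* solves 164 = 527 − 57·p*, so p* = (527 − 164)/57 ≈ 6.3684.
Strong-case type's separating payoff: 527 − 33 × p* = 527 − 33 × (527 − 164)/57 = 527 − 11979/57 ≈ 316.842.
Pooling payoff: 0.57 × 527 + 0.43 × 164 = 370.91.
Difference: 316.842 − 370.91 = -54.068, i.e. -54.1 to one decimal place.
The strong-case type would prefer the pooling outcome.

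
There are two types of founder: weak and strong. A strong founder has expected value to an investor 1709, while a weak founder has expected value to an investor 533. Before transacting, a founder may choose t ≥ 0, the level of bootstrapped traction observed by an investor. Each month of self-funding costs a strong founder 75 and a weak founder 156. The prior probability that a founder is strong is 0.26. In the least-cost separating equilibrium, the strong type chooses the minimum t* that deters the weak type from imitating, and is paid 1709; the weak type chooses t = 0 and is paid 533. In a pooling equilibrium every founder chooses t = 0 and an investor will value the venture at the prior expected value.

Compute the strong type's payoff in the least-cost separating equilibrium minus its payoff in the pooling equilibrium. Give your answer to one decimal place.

304.9

Least-cost separating signal: t* solves 533 = 1709 − 156·t*, so t* = (1709 − 533)/156 ≈ 7.5385.
Strong type's separating payoff: 1709 − 75 × t* = 1709 − 75 × (1709 − 533)/156 = 1709 − 88200/156 ≈ 1143.615.
Pooling payoff: 0.26 × 1709 + 0.74 × 533 = 838.76.
Difference: 1143.615 − 838.76 = 304.855, i.e. 304.9 to one decimal place.
The strong type prefers to separate.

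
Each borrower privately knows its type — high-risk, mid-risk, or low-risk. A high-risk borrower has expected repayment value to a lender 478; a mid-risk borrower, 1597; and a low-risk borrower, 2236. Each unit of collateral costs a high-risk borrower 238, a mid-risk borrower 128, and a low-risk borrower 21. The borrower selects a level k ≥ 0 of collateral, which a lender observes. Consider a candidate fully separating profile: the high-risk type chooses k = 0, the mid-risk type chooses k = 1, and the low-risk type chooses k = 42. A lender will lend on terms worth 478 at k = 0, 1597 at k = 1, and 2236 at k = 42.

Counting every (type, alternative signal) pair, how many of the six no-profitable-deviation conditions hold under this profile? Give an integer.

High-risk (own payoff 478): to k=1 gives 1597 − 238×1 = 1359 → profitable ✗; to k=42 gives 2236 − 238×42 = -7760 → no gain ✓.
Low-risk (own payoff 2236 − 21×42 = 1354): to k=0 gives 478 → no gain ✓; to k=1 gives 1597 − 21×1 = 1576 → profitable ✗.
Mid-risk (own payoff 1597 − 128×1 = 1469): to k=0 gives 478 → no gain ✓; to k=42 gives 2236 − 128×42 = -3140 → no gain ✓.
4 of the 6 constraints hold; not an equilibrium.

4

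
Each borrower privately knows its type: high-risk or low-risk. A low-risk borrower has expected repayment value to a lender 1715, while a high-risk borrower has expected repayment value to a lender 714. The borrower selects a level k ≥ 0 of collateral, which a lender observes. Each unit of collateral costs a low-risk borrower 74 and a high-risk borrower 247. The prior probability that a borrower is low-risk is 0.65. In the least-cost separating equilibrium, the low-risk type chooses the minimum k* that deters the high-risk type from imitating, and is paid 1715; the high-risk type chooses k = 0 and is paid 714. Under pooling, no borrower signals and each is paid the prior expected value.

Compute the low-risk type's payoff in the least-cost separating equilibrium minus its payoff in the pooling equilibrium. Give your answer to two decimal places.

Least-cost separating signal: k* solves 714 = 1715 − 247·k*, so k* = (1715 − 714)/247 ≈ 4.0526.
Low-risk type's separating payoff: 1715 − 74 × k* = 1715 − 74 × (1715 − 714)/247 = 1715 − 74074/247 ≈ 1415.1053.
Pooling payoff: 0.65 × 1715 + 0.35 × 714 = 1364.65.
Difference: 1415.1053 − 1364.65 = 50.4553, i.e. 50.46 to two decimal places.
The low-risk type prefers to separate.

50.46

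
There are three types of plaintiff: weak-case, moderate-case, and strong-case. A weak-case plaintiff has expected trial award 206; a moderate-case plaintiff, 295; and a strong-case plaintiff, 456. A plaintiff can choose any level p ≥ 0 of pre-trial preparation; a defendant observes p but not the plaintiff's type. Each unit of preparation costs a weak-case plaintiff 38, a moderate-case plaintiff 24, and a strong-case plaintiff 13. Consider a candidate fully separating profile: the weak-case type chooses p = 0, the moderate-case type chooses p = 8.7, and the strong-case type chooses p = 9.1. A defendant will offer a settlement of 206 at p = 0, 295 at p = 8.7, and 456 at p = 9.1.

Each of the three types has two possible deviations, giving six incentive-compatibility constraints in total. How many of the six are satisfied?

4

Weak-case (own payoff 206): to p=8.7 gives 295 − 38×8.7 = -35.6 → no gain ✓; to p=9.1 gives 456 − 38×9.1 = 110.2 → no gain ✓.
Moderate-case (own payoff 295 − 24×8.7 = 86.2): to p=0 gives 206 → profitable ✗; to p=9.1 gives 456 − 24×9.1 = 237.6 → profitable ✗.
Strong-case (own payoff 456 − 13×9.1 = 337.7): to p=0 gives 206 → no gain ✓; to p=8.7 gives 295 − 13×8.7 = 181.9 → no gain ✓.
4 of the 6 constraints hold; not an equilibrium.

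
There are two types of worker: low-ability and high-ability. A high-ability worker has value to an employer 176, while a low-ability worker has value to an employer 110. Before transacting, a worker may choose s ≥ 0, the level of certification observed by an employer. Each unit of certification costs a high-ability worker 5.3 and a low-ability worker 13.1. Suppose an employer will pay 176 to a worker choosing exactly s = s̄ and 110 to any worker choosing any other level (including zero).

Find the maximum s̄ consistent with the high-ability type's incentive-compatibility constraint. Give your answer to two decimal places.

Choosing s̄ yields the high-ability type 176 − 5.3·s̄; choosing zero yields 110.
The high-ability type is indifferent at 176 − 5.3·s̄ = 110, i.e. s̄ = (176 − 110) / 5.3 ≈ 12.45.
For any s̄ above 12.45 the high-ability type would rather pool at zero, so separation collapses.

12.45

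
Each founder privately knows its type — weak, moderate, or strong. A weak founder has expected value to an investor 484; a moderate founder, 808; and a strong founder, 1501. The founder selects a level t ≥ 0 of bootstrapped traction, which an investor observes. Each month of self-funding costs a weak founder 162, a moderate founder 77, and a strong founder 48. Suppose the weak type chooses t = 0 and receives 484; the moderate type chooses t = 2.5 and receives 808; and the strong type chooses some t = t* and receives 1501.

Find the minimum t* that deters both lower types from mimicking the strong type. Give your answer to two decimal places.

11.50

Moderate type (on-path payoff 808 − 77×2.5 = 615.5) won't mimic when 615.5 ≥ 1501 − 77·t*, i.e. t* ≥ 11.50.
Weak type (on-path payoff 484) won't mimic when 484 ≥ 1501 − 162·t*, i.e. t* ≥ 6.28.
Both must hold, so t* = max(6.28, 11.50) = 11.50. The moderate type's constraint binds.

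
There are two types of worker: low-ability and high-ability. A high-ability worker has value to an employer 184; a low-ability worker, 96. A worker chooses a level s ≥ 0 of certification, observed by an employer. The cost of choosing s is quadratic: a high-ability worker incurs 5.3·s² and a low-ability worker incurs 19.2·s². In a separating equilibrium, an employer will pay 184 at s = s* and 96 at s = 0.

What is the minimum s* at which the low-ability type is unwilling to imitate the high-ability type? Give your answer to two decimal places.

The low-ability type at s = 0 receives 96; imitating at s* yields 184 − 19.2·s*².
Indifference: 96 = 184 − 19.2·s*², so s*² = (184 − 96) / 19.2 ≈ 4.5833.
s* = √4.5833 ≈ 2.14.

2.14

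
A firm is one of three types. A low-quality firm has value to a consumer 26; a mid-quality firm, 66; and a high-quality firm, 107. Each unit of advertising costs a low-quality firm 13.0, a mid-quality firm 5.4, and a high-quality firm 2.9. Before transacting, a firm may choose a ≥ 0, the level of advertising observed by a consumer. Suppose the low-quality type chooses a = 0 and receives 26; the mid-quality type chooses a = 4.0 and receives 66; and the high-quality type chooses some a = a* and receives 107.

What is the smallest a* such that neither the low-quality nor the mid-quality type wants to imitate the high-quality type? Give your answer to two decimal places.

Low-quality type (on-path payoff 26) won't mimic when 26 ≥ 107 − 13.0·a*, i.e. a* ≥ 6.23.
Mid-quality type (on-path payoff 66 − 5.4×4.0 = 44.4) won't mimic when 44.4 ≥ 107 − 5.4·a*, i.e. a* ≥ 11.59.
Both must hold, so a* = max(6.23, 11.59) = 11.59. The mid-quality type's constraint binds.

11.59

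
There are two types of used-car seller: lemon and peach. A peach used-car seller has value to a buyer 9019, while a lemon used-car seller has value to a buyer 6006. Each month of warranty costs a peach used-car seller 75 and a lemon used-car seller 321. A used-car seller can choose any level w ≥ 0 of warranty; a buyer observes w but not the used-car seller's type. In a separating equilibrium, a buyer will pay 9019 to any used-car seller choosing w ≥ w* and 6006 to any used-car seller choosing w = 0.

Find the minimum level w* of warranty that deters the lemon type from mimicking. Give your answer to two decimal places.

A lemon used-car seller choosing w = 0 receives 6006.
Imitating at w* instead would pay 9019 at cost 321·w*, netting 9019 − 321·w*.
Indifference: 6006 = 9019 − 321·w*, so w* = (9019 − 6006) / 321 ≈ 9.39.
This is the lemon type's binding incentive-compatibility constraint; any w ≥ 9.39 sustains separation on that side.

9.39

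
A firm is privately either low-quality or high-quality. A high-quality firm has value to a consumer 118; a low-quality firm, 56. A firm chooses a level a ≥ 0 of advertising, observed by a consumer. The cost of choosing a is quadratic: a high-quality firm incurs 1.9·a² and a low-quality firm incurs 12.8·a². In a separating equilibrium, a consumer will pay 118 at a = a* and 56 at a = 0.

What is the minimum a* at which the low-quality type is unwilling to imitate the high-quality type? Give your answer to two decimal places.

The low-quality type at a = 0 receives 56; imitating at a* yields 118 − 12.8·a*².
Indifference: 56 = 118 − 12.8·a*², so a*² = (118 − 56) / 12.8 ≈ 4.8438.
a* = √4.8438 ≈ 2.20.

2.20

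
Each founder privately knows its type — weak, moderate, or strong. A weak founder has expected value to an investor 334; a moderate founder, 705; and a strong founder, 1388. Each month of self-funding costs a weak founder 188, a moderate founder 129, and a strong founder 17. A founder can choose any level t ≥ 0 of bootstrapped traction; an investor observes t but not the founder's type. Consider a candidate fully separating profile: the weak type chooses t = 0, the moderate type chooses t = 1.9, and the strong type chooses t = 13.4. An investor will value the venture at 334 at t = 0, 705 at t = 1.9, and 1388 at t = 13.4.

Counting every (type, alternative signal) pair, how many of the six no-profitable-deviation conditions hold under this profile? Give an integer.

5

Weak (own payoff 334): to t=1.9 gives 705 − 188×1.9 = 347.8 → profitable ✗; to t=13.4 gives 1388 − 188×13.4 = -1131.2 → no gain ✓.
Moderate (own payoff 705 − 129×1.9 = 459.9): to t=0 gives 334 → no gain ✓; to t=13.4 gives 1388 − 129×13.4 = -340.6 → no gain ✓.
Strong (own payoff 1388 − 17×13.4 = 1160.2): to t=0 gives 334 → no gain ✓; to t=1.9 gives 705 − 17×1.9 = 672.7 → no gain ✓.
5 of the 6 constraints hold; not an equilibrium.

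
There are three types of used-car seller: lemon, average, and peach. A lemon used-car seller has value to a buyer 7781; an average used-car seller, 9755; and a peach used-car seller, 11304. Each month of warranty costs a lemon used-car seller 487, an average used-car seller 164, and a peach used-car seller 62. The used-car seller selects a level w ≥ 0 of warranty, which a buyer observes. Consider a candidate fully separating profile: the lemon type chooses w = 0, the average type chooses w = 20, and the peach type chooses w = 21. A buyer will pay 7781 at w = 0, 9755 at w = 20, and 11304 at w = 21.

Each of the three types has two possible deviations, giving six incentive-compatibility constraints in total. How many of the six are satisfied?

4

Peach (own payoff 11304 − 62×21 = 10002): to w=0 gives 7781 → no gain ✓; to w=20 gives 9755 − 62×20 = 8515 → no gain ✓.
Lemon (own payoff 7781): to w=20 gives 9755 − 487×20 = 15 → no gain ✓; to w=21 gives 11304 − 487×21 = 1077 → no gain ✓.
Average (own payoff 9755 − 164×20 = 6475): to w=0 gives 7781 → profitable ✗; to w=21 gives 11304 − 164×21 = 7860 → profitable ✗.
4 of the 6 constraints hold; not an equilibrium.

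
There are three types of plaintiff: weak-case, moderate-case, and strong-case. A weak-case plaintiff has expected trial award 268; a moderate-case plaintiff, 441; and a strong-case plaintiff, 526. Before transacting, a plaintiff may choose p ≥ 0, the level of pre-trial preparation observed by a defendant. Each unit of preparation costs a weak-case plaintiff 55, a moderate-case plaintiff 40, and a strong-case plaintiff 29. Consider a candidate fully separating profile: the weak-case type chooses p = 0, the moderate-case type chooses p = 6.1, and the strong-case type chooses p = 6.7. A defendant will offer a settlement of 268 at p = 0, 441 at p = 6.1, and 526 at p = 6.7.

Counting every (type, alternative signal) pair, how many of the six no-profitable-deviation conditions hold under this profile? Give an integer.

Moderate-case (own payoff 441 − 40×6.1 = 197): to p=0 gives 268 → profitable ✗; to p=6.7 gives 526 − 40×6.7 = 258 → profitable ✗.
Strong-case (own payoff 526 − 29×6.7 = 331.7): to p=0 gives 268 → no gain ✓; to p=6.1 gives 441 − 29×6.1 = 264.1 → no gain ✓.
Weak-case (own payoff 268): to p=6.1 gives 441 − 55×6.1 = 105.5 → no gain ✓; to p=6.7 gives 526 − 55×6.7 = 157.5 → no gain ✓.
4 of the 6 constraints hold; not an equilibrium.

4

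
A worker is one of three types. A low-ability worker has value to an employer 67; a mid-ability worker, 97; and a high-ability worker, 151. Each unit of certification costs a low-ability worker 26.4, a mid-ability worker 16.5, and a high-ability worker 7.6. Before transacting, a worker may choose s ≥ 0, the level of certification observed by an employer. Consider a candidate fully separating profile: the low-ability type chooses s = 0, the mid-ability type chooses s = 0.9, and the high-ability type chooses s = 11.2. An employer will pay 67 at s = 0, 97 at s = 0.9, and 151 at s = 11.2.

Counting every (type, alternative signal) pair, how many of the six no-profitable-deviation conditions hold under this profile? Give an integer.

3

Low-ability (own payoff 67): to s=0.9 gives 97 − 26.4×0.9 = 73.24 → profitable ✗; to s=11.2 gives 151 − 26.4×11.2 = -144.68 → no gain ✓.
High-ability (own payoff 151 − 7.6×11.2 = 65.88): to s=0 gives 67 → profitable ✗; to s=0.9 gives 97 − 7.6×0.9 = 90.16 → profitable ✗.
Mid-ability (own payoff 97 − 16.5×0.9 = 82.15): to s=0 gives 67 → no gain ✓; to s=11.2 gives 151 − 16.5×11.2 = -33.8 → no gain ✓.
3 of the 6 constraints hold; not an equilibrium.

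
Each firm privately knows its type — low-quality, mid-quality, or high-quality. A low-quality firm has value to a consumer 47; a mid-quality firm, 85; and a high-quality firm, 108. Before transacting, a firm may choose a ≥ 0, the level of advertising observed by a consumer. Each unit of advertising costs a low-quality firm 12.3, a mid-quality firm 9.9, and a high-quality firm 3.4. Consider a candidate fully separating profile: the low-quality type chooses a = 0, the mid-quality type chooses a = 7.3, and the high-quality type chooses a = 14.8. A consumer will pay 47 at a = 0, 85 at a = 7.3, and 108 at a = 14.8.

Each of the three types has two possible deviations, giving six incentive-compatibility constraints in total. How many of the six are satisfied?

4

High-quality (own payoff 108 − 3.4×14.8 = 57.68): to a=0 gives 47 → no gain ✓; to a=7.3 gives 85 − 3.4×7.3 = 60.18 → profitable ✗.
Mid-quality (own payoff 85 − 9.9×7.3 = 12.73): to a=0 gives 47 → profitable ✗; to a=14.8 gives 108 − 9.9×14.8 = -38.52 → no gain ✓.
Low-quality (own payoff 47): to a=7.3 gives 85 − 12.3×7.3 = -4.79 → no gain ✓; to a=14.8 gives 108 − 12.3×14.8 = -74.04 → no gain ✓.
4 of the 6 constraints hold; not an equilibrium.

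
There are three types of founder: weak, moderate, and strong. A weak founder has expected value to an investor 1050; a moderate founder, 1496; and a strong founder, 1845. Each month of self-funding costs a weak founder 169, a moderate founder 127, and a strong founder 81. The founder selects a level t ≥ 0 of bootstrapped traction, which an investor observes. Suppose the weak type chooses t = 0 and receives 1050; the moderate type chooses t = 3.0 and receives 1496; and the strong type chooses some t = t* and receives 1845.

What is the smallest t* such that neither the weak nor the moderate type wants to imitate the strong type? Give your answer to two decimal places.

5.75

Weak type (on-path payoff 1050) won't mimic when 1050 ≥ 1845 − 169·t*, i.e. t* ≥ 4.70.
Moderate type (on-path payoff 1496 − 127×3.0 = 1115) won't mimic when 1115 ≥ 1845 − 127·t*, i.e. t* ≥ 5.75.
Both must hold, so t* = max(4.70, 5.75) = 5.75. The moderate type's constraint binds.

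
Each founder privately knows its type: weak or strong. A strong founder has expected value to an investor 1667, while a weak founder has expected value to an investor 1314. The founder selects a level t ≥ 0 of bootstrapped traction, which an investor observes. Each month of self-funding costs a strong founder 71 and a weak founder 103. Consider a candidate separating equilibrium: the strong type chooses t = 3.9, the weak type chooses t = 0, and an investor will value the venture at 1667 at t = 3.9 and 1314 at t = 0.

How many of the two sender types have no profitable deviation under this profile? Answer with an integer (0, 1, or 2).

Weak type: stay at 0 → 1314; mimic → 1667 − 103 × 3.9 = 1265.3. IC holds (1314 ≥ 1265.3).
Strong type: signal → 1667 − 71 × 3.9 = 1390.1; deviate to 0 → 1314. IC holds (1390.1 ≥ 1314).
2 of 2 constraints hold, so this is a separating equilibrium.

2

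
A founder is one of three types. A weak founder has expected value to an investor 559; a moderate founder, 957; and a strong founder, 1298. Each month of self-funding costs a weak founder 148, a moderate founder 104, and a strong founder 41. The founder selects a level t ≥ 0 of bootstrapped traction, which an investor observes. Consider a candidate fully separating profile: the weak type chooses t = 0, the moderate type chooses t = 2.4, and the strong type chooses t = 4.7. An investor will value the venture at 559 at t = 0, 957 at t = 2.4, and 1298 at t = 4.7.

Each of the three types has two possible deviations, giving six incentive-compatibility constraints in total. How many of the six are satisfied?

3

Moderate (own payoff 957 − 104×2.4 = 707.4): to t=0 gives 559 → no gain ✓; to t=4.7 gives 1298 − 104×4.7 = 809.2 → profitable ✗.
Strong (own payoff 1298 − 41×4.7 = 1105.3): to t=0 gives 559 → no gain ✓; to t=2.4 gives 957 − 41×2.4 = 858.6 → no gain ✓.
Weak (own payoff 559): to t=2.4 gives 957 − 148×2.4 = 601.8 → profitable ✗; to t=4.7 gives 1298 − 148×4.7 = 602.4 → profitable ✗.
3 of the 6 constraints hold; not an equilibrium.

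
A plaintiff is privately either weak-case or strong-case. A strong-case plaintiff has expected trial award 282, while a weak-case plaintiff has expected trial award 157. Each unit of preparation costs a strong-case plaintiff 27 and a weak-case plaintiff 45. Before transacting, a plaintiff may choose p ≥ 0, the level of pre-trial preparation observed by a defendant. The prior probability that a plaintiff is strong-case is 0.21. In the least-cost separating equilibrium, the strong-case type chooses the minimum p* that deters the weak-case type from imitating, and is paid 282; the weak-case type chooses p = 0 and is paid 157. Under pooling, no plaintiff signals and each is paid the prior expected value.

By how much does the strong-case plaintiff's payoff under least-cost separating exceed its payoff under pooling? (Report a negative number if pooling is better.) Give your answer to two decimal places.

Least-cost separating signal: p* solves 157 = 282 − 45·p*, so p* = (282 − 157)/45 ≈ 2.7778.
Strong-case type's separating payoff: 282 − 27 × p* = 282 − 27 × (282 − 157)/45 = 282 − 3375/45 = 207.
Pooling payoff: 0.21 × 282 + 0.79 × 157 = 183.25.
Difference: 207 − 183.25 = 23.75.
The strong-case type prefers to separate.

23.75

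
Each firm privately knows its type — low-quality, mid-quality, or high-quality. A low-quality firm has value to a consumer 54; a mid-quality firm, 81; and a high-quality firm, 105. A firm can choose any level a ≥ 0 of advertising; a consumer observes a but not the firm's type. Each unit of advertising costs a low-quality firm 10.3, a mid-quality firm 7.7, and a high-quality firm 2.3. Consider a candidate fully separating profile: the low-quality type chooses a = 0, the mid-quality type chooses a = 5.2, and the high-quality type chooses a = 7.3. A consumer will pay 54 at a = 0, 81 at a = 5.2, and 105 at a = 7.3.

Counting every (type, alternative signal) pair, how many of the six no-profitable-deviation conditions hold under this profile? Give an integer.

Low-quality (own payoff 54): to a=5.2 gives 81 − 10.3×5.2 = 27.44 → no gain ✓; to a=7.3 gives 105 − 10.3×7.3 = 29.81 → no gain ✓.
High-quality (own payoff 105 − 2.3×7.3 = 88.21): to a=0 gives 54 → no gain ✓; to a=5.2 gives 81 − 2.3×5.2 = 69.04 → no gain ✓.
Mid-quality (own payoff 81 − 7.7×5.2 = 40.96): to a=0 gives 54 → profitable ✗; to a=7.3 gives 105 − 7.7×7.3 = 48.79 → profitable ✗.
4 of the 6 constraints hold; not an equilibrium.

4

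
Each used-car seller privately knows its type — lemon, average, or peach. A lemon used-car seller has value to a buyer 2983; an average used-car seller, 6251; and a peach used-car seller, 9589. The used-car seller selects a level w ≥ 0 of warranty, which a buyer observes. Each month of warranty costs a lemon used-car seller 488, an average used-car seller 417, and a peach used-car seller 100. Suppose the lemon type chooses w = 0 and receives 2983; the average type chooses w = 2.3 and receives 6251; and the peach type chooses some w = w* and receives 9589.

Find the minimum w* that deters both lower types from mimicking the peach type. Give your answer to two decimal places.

13.54

Average type (on-path payoff 6251 − 417×2.3 = 5291.9) won't mimic when 5291.9 ≥ 9589 − 417·w*, i.e. w* ≥ 10.30.
Lemon type (on-path payoff 2983) won't mimic when 2983 ≥ 9589 − 488·w*, i.e. w* ≥ 13.54.
Both must hold, so w* = max(13.54, 10.30) = 13.54. The lemon type's constraint binds.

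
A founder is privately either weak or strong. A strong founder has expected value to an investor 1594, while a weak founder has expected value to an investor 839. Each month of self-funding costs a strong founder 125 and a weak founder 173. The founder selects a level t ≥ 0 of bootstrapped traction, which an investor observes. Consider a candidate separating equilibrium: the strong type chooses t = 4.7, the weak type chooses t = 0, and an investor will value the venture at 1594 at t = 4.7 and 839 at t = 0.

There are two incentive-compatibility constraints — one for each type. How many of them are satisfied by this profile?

Weak type: stay at 0 → 839; mimic → 1594 − 173 × 4.7 = 780.9. IC holds (839 ≥ 780.9).
Strong type: signal → 1594 − 125 × 4.7 = 1006.5; deviate to 0 → 839. IC holds (1006.5 ≥ 839).
2 of 2 constraints hold, so this is a separating equilibrium.

2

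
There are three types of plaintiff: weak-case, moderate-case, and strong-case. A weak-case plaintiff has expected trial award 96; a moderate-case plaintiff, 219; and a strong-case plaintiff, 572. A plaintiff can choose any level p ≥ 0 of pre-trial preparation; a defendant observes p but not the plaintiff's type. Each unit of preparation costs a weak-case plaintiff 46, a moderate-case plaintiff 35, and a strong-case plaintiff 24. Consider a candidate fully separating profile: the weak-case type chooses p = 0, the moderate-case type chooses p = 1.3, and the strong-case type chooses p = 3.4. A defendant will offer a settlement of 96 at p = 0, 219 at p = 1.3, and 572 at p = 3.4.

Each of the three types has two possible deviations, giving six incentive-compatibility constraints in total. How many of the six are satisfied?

3

Weak-case (own payoff 96): to p=1.3 gives 219 − 46×1.3 = 159.2 → profitable ✗; to p=3.4 gives 572 − 46×3.4 = 415.6 → profitable ✗.
Moderate-case (own payoff 219 − 35×1.3 = 173.5): to p=0 gives 96 → no gain ✓; to p=3.4 gives 572 − 35×3.4 = 453 → profitable ✗.
Strong-case (own payoff 572 − 24×3.4 = 490.4): to p=0 gives 96 → no gain ✓; to p=1.3 gives 219 − 24×1.3 = 187.8 → no gain ✓.
3 of the 6 constraints hold; not an equilibrium.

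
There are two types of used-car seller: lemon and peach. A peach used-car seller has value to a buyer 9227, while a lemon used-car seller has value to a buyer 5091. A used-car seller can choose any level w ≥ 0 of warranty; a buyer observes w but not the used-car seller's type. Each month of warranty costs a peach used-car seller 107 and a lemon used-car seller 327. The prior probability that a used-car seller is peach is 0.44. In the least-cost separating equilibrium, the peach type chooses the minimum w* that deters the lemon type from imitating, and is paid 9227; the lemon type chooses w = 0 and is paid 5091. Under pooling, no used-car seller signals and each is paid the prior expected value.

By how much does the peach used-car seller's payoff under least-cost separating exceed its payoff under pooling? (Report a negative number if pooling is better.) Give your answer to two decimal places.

962.79

Least-cost separating signal: w* solves 5091 = 9227 − 327·w*, so w* = (9227 − 5091)/327 ≈ 12.6483.
Peach type's separating payoff: 9227 − 107 × w* = 9227 − 107 × (9227 − 5091)/327 = 9227 − 442552/327 ≈ 7873.6300.
Pooling payoff: 0.44 × 9227 + 0.56 × 5091 = 6910.84.
Difference: 7873.6300 − 6910.84 = 962.79.
The peach type prefers to separate.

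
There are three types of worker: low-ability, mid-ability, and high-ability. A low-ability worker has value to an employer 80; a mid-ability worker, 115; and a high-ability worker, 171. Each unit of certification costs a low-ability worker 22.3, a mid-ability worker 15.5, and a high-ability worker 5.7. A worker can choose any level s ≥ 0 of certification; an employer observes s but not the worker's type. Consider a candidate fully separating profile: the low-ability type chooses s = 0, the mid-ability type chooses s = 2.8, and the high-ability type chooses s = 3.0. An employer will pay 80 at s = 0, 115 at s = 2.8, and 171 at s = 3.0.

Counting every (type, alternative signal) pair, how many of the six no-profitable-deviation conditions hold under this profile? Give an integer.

3

High-ability (own payoff 171 − 5.7×3.0 = 153.9): to s=0 gives 80 → no gain ✓; to s=2.8 gives 115 − 5.7×2.8 = 99.04 → no gain ✓.
Low-ability (own payoff 80): to s=2.8 gives 115 − 22.3×2.8 = 52.56 → no gain ✓; to s=3.0 gives 171 − 22.3×3.0 = 104.1 → profitable ✗.
Mid-ability (own payoff 115 − 15.5×2.8 = 71.6): to s=0 gives 80 → profitable ✗; to s=3.0 gives 171 − 15.5×3.0 = 124.5 → profitable ✗.
3 of the 6 constraints hold; not an equilibrium.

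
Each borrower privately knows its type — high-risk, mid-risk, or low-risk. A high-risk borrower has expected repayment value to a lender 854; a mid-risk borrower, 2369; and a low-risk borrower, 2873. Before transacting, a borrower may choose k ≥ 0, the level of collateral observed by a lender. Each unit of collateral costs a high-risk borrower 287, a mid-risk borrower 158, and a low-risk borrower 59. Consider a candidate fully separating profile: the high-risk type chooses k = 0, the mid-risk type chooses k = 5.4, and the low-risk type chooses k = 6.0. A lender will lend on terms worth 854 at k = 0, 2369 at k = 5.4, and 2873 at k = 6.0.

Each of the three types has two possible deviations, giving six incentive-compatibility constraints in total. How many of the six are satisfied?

Low-risk (own payoff 2873 − 59×6.0 = 2519): to k=0 gives 854 → no gain ✓; to k=5.4 gives 2369 − 59×5.4 = 2050.4 → no gain ✓.
Mid-risk (own payoff 2369 − 158×5.4 = 1515.8): to k=0 gives 854 → no gain ✓; to k=6.0 gives 2873 − 158×6.0 = 1925 → profitable ✗.
High-risk (own payoff 854): to k=5.4 gives 2369 − 287×5.4 = 819.2 → no gain ✓; to k=6.0 gives 2873 − 287×6.0 = 1151 → profitable ✗.
4 of the 6 constraints hold; not an equilibrium.

4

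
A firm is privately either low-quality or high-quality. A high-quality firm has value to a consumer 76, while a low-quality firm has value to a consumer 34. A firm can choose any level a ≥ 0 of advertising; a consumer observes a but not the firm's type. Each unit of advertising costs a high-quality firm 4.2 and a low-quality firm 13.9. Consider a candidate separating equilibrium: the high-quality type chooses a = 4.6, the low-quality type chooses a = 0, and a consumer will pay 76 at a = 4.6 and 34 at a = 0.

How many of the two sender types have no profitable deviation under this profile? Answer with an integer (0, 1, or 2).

2

Low-quality type: stay at 0 → 34; mimic → 76 − 13.9 × 4.6 = 12.06. IC holds (34 ≥ 12.06).
High-quality type: signal → 76 − 4.2 × 4.6 = 56.68; deviate to 0 → 34. IC holds (56.68 ≥ 34).
2 of 2 constraints hold, so this is a separating equilibrium.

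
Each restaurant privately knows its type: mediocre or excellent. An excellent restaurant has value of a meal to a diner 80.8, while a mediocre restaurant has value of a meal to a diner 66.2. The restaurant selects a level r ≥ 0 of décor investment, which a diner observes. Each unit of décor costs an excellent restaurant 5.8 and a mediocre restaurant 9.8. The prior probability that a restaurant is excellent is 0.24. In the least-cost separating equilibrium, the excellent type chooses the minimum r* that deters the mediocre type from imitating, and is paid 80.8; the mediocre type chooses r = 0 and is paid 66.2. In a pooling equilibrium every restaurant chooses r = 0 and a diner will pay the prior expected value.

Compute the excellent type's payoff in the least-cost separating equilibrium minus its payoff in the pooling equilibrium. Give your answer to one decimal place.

2.5

Least-cost separating signal: r* solves 66.2 = 80.8 − 9.8·r*, so r* = (80.8 − 66.2)/9.8 ≈ 1.4898.
Excellent type's separating payoff: 80.8 − 5.8 × r* = 80.8 − 5.8 × (80.8 − 66.2)/9.8 = 80.8 − 84.68/9.8 ≈ 72.159.
Pooling payoff: 0.24 × 80.8 + 0.76 × 66.2 = 69.704.
Difference: 72.159 − 69.704 = 2.455, i.e. 2.5 to one decimal place.
The excellent type prefers to separate.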